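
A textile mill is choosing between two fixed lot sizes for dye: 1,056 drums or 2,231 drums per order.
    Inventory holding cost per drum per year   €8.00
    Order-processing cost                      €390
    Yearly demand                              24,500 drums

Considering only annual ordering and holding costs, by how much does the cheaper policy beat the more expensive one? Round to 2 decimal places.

Annual cost at Q: ordering D·S/Q plus holding Q·H/2.
TC(1,056) = (24,500/1,056)×390 + (1,056/2)×8 = €13,272.30
TC(2,231) = (24,500/2,231)×390 + (2,231/2)×8 = €13,206.83
Cheaper: Q = 2,231.  Difference = €65.46

€65.46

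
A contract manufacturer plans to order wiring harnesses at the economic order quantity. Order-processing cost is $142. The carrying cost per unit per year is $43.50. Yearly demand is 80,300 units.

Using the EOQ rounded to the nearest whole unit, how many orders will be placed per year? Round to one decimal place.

Optimal lot size Q* = (2 × 80,300 × $142 / $43.5)^½ ≈ 724.06 → Q = 724
N = D/Q = 80,300/724 ≈ 110.912 orders/yr

110.9 orders per year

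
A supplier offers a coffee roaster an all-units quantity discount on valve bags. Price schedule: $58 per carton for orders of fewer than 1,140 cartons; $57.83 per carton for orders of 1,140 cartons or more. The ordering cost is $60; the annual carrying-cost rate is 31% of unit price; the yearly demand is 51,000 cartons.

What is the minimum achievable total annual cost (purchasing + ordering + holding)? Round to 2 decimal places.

$2,962,232.77

H₁ = 31%×$58 = $17.9800;  H₂ = 31%×$57.83 = $17.9273
EOQ₁ = √(2×51,000×60/17.9800) = 583.42  (< 1,140, feasible at tier 1)
EOQ₂ = √(2×51,000×60/17.9273) = 584.28  (< 1,140 → use Q = 1,140 at tier-2 price)
TC(tier 1 (EOQ₁), Q≈583.4) = $2,968,489.88
TC(tier 2, Q≈1,140.0) = $2,962,232.77
Minimum at tier 2: $2,962,232.77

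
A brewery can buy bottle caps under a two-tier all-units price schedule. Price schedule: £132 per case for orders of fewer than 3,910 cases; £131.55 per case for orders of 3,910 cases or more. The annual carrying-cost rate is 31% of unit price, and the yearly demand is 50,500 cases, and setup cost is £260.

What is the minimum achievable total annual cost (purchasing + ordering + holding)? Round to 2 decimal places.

£6,698,780.47

H₁ = 31%×£132 = £40.9200;  H₂ = 31%×£131.55 = £40.7805
EOQ₁ = √(2×50,500×260/40.9200) = 801.09  (< 3,910, feasible at tier 1)
EOQ₂ = √(2×50,500×260/40.7805) = 802.46  (< 3,910 → use Q = 3,910 at tier-2 price)
TC(tier 1 (EOQ₁), Q≈801.1) = £6,698,780.47
TC(tier 2, Q≈3,910.0) = £6,726,358.93
Minimum at tier 1 (EOQ₁): £6,698,780.47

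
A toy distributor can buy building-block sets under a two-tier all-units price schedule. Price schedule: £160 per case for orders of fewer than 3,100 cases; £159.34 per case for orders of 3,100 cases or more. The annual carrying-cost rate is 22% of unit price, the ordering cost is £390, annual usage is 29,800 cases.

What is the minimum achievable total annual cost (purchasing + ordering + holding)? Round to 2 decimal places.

£4,796,604.00

H₁ = 22%×£160 = £35.2000;  H₂ = 22%×£159.34 = £35.0548
EOQ₁ = √(2×29,800×390/35.2000) = 812.61  (< 3,100, feasible at tier 1)
EOQ₂ = √(2×29,800×390/35.0548) = 814.29  (< 3,100 → use Q = 3,100 at tier-2 price)
TC(tier 1 (EOQ₁), Q≈812.6) = £4,796,604.00
TC(tier 2, Q≈3,100.0) = £4,806,415.97
Minimum at tier 1 (EOQ₁): £4,796,604.00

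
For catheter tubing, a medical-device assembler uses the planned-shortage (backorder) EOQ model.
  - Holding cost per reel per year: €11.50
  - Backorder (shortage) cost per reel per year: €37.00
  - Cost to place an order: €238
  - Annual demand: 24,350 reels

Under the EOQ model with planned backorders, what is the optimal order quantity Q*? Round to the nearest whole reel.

Basic EOQ = √(2·24,350·238/11.5) = 1,003.931
Backorder adjustment √((H+b)/b) = √((11.5+37)/37) = 1.1449
Q* = 1,003.931 × 1.1449 ≈ 1,149.41

1,149 reels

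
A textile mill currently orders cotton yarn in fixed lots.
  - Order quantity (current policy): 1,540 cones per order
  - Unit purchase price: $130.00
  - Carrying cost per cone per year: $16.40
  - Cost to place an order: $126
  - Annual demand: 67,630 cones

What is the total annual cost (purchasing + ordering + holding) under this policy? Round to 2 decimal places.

$8,810,061.36

Annual ordering cost = (D/Q)·S = (67,630/1,540) × 126 = $5,533.36
Annual holding cost  = (Q/2)·H = (1,540/2) × 16.4 = $12,628.00
Purchase cost = D·C = 67,630 × 130 = $8,791,900.00
Total = $5,533.36 + $12,628.00 + $8,791,900.00 = $8,810,061.36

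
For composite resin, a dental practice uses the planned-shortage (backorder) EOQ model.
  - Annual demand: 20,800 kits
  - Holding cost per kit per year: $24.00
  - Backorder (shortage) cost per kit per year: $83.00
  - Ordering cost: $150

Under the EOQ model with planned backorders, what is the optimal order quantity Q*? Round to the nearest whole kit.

579 kits

Q* = √(2DS/H) · √((H + b)/b)
   = √(2 × 20,800 × 150 / 24) · √((24 + 83) / 83)
   = 509.902 × 1.1354 ≈ 578.95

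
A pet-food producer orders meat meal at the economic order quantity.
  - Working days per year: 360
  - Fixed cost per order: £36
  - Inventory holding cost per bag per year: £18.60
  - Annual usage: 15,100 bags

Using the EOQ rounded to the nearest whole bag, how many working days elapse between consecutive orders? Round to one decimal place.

5.8 days

Optimal lot size Q* = (2 × 15,100 × £36 / £18.6)^½ ≈ 241.77 → Q = 242 bags
T = Q/D × 360 days = 242/15,100 × 360 = 5.770 days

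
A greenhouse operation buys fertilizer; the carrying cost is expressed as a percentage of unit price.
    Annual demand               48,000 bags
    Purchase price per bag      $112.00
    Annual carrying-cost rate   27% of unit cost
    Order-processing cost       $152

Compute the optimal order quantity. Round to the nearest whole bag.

695 bags

Holding cost per bag per year: H = 27% × $112 = $30.2400
Q* = √(2·D·S / H) = √(2·48,000·152 / 30.24) = √482,539.7 ≈ 694.65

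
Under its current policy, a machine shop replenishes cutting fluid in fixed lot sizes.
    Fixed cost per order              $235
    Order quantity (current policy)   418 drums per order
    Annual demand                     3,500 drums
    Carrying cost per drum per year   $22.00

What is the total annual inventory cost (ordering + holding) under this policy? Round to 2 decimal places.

Ordering: D/Q × S = 3,500/418 × $235 = $1,967.70
Holding:  Q/2 × H = 418/2 × $22 = $4,598.00
Total = $1,967.70 + $4,598.00 = $6,565.70

$6,565.70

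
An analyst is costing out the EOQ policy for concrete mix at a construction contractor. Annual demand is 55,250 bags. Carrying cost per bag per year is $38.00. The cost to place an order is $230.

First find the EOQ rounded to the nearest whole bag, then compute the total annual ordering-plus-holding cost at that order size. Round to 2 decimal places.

$31,076.84

2DS/H = 2·55,250·230/38 = 668,815.79
EOQ = √668,815.79 ≈ 817.81 → Q = 818 bags
Annual ordering cost = (D/Q)·S = (55,250/818) × 230 = $15,534.84
Annual holding cost  = (Q/2)·H = (818/2) × 38 = $15,542.00
Total = $15,534.84 + $15,542.00 = $31,076.84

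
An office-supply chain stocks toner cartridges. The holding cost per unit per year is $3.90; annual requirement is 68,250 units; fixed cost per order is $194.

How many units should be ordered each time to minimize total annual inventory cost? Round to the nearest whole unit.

2,606 units

EOQ = √(2DS/H) = √(2 × 68,250 × 194 / 3.9)
    = √(6,790,000.00) ≈ 2,605.76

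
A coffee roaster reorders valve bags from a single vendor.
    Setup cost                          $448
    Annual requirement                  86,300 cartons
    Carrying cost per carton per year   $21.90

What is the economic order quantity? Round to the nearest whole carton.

2DS/H = 2·86,300·448/21.9 = 3,530,812.79
EOQ = √3,530,812.79 ≈ 1,879.05

1,879 cartons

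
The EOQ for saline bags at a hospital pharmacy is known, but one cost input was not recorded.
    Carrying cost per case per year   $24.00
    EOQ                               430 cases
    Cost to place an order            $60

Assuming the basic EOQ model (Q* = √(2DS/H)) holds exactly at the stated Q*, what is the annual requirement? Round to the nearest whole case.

36,980 cases per year

EOQ relation: Q² = 2DS/H, so rearrange for the unknown.
D = Q²H / (2S) = 430² × 24 / (2 × 60) = 36,980.00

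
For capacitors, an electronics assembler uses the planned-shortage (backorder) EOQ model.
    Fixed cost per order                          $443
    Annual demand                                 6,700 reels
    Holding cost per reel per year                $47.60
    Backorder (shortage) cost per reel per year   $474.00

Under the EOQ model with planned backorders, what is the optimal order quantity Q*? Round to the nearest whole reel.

Q* = √(2DS/H) · √((H + b)/b)
   = √(2 × 6,700 × 443 / 47.6) · √((47.6 + 474) / 474)
   = 353.143 × 1.0490 ≈ 370.45

370 reels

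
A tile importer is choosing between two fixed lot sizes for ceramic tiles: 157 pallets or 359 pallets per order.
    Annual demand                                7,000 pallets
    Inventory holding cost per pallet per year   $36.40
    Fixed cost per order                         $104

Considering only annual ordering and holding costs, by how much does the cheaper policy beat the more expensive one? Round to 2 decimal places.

Annual cost at Q: ordering D·S/Q plus holding Q·H/2.
TC(157) = (7,000/157)×104 + (157/2)×36.4 = $7,494.34
TC(359) = (7,000/359)×104 + (359/2)×36.4 = $8,561.66
Cheaper: Q = 157.  Difference = $1,067.31

$1,067.31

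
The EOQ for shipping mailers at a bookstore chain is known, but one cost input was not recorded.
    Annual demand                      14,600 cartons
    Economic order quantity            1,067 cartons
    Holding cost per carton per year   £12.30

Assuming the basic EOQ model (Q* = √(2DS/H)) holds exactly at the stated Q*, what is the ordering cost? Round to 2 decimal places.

EOQ relation: Q² = 2DS/H, so rearrange for the unknown.
S = Q²H / (2D) = 1,067² × 12.3 / (2 × 14,600) = 479.5690

£479.57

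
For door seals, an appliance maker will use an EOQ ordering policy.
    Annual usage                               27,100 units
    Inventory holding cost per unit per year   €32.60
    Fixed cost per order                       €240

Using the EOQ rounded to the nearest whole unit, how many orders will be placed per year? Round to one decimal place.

EOQ = √(2DS/H) = √(2 × 27,100 × 240 / 32.6)
    = √(399,018.40) ≈ 631.68 → Q = 632
N = D/Q = 27,100/632 ≈ 42.880 orders/yr

42.9 orders per year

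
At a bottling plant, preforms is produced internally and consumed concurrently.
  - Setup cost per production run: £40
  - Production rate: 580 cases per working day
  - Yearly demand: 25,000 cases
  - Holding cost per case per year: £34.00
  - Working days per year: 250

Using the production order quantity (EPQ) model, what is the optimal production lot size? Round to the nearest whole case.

Daily demand d = 25,000/250 = 100.000; p = 580; 1 − d/p = 0.82759
EPQ = √(2DS / (H(1 − d/p)))
    = √(2 × 25,000 × 40 / (34 × 0.82759)) ≈ 266.61

267 cases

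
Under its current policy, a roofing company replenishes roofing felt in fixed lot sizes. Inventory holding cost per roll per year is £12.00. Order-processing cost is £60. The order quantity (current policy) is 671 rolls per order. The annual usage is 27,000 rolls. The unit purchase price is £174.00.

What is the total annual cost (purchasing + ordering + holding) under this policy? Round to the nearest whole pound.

£4,704,440

Ordering: D/Q × S = 27,000/671 × £60 = £2,414.31
Holding:  Q/2 × H = 671/2 × £12 = £4,026.00
Purchase cost = D·C = 27,000 × 174 = £4,698,000.00
Total = £2,414.31 + £4,026.00 + £4,698,000.00 = £4,704,440.31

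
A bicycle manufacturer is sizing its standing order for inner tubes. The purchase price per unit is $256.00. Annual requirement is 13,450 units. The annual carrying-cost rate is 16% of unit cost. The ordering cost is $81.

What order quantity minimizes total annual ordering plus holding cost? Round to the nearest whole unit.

231 units

Carrying cost H = $256 × 16% = $40.9600/unit/yr
2DS/H = 2·13,450·81/40.96 = 53,195.80
EOQ = √53,195.80 ≈ 230.64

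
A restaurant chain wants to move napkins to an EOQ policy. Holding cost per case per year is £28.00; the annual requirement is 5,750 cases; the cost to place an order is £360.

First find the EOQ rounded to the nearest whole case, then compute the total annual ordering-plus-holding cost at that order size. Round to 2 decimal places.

£10,766.62

2DS/H = 2·5,750·360/28 = 147,857.14
EOQ = √147,857.14 ≈ 384.52 → Q = 385 cases
Orders/yr = 5,750/385 = 14.935; ordering cost = 14.935 × £360 = £5,376.62
Average inventory = 385/2 = 192.5; holding cost = 192.5 × £28 = £5,390.00
Total = £5,376.62 + £5,390.00 = £10,766.62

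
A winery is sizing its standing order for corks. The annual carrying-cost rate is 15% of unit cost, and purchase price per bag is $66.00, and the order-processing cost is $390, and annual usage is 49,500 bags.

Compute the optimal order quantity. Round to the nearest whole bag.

H = i·C = 0.15 × $66 = $9.9000 per bag-year
2DS/H = 2·49,500·390/9.9 = 3,900,000.00
EOQ = √3,900,000.00 ≈ 1,974.84

1,975 bags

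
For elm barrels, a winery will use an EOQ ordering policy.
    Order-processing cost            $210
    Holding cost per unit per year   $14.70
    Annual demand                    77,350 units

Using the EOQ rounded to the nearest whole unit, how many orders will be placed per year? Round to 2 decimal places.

Q* = √(2·D·S / H) = √(2·77,350·210 / 14.7) = √2,210,000.0 ≈ 1,486.61 → Q = 1,487
Orders per year = D/Q = 77,350 / 1,487 = 52.017

52.02 orders per year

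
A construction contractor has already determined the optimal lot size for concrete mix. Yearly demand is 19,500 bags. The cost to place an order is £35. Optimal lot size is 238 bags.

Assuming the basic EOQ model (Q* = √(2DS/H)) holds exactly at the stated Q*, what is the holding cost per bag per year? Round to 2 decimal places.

£24.10

From Q* = √(2DS/H) ⇒ Q*² = 2DS/H.
H = 2DS / Q² = 2 × 19,500 × 35 / 238² = 24.0979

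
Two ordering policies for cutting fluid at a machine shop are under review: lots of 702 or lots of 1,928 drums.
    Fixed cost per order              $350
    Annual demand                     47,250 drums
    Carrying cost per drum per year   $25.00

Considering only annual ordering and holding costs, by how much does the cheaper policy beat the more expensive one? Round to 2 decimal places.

$344.85

TC(Q) = (D/Q)S + (Q/2)H
TC(702) = (47,250/702)×350 + (702/2)×25 = $32,332.69
TC(1,928) = (47,250/1,928)×350 + (1,928/2)×25 = $32,677.54
Cheaper: Q = 702.  Difference = $344.85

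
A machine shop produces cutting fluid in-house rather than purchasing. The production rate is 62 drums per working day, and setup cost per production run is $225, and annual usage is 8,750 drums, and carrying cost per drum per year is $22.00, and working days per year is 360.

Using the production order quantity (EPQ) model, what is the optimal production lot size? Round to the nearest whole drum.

Daily demand d = 8,750/360 = 24.306; p = 62; 1 − d/p = 0.60797
EPQ = √(2DS / (H(1 − d/p)))
    = √(2 × 8,750 × 225 / (22 × 0.60797)) ≈ 542.57

543 drums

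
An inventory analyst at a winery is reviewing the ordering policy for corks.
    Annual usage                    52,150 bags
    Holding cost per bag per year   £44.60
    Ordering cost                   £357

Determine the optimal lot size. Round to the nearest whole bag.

914 bags

Optimal lot size Q* = (2 × 52,150 × £357 / £44.6)^½ ≈ 913.71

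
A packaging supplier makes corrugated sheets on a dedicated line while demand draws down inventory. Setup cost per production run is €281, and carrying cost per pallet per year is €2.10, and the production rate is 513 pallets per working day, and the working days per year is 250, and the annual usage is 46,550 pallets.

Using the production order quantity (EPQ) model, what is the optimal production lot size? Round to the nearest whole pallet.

d = 46,550/250 = 186.2000 pallets/day;  effective holding cost H(1 − d/p) = 2.1·(1 − 186.2000/513) = 1.33778
Q* = √(2DS / H_eff) = √(2·46,550·281 / 1.33778) ≈ 4,422.18

4,422 pallets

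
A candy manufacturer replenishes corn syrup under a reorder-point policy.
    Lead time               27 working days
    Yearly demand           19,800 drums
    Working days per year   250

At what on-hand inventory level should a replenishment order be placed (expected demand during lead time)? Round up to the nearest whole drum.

2,139 drums

Daily demand d = 19,800 / 250 = 79.200 drums/day
Demand during lead time = 79.200 × 27 = 2,138.40
Reorder point = 2,138.40 → round up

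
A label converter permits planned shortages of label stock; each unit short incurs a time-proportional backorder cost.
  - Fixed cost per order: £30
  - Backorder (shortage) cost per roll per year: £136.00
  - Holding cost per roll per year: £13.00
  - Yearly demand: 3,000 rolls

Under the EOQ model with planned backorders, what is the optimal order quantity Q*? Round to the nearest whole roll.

123 rolls

Basic EOQ = √(2·3,000·30/13) = 117.670
Backorder adjustment √((H+b)/b) = √((13+136)/136) = 1.0467
Q* = 117.670 × 1.0467 ≈ 123.17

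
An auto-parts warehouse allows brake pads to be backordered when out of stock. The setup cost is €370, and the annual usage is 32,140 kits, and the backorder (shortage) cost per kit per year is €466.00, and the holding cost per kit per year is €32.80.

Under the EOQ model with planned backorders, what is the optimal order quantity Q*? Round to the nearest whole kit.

Basic EOQ = √(2·32,140·370/32.8) = 851.534
Backorder adjustment √((H+b)/b) = √((32.8+466)/466) = 1.0346
Q* = 851.534 × 1.0346 ≈ 880.99

881 kits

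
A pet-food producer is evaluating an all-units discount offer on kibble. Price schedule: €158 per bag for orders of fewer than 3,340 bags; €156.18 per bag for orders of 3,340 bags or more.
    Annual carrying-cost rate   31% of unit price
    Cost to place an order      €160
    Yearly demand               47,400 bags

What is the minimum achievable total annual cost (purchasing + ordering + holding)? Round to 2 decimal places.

€7,486,057.04

H₁ = 31%×€158 = €48.9800;  H₂ = 31%×€156.18 = €48.4158
EOQ₁ = √(2×47,400×160/48.9800) = 556.49  (< 3,340, feasible at tier 1)
EOQ₂ = √(2×47,400×160/48.4158) = 559.72  (< 3,340 → use Q = 3,340 at tier-2 price)
TC(tier 1 (EOQ₁), Q≈556.5) = €7,516,456.72
TC(tier 2, Q≈3,340.0) = €7,486,057.04
Minimum at tier 2: €7,486,057.04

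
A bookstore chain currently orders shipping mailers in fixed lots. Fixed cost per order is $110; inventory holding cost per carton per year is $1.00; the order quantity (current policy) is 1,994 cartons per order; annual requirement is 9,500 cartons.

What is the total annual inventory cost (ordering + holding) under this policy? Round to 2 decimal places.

$1,521.07

Annual ordering cost = (D/Q)·S = (9,500/1,994) × 110 = $524.07
Annual holding cost  = (Q/2)·H = (1,994/2) × 1 = $997.00
Total = $524.07 + $997.00 = $1,521.07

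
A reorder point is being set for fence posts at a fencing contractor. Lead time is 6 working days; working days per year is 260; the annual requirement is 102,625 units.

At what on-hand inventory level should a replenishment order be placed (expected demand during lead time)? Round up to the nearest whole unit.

Daily demand d = 102,625 / 260 = 394.712 units/day
Demand during lead time = 394.712 × 6 = 2,368.27
Reorder point = 2,368.27 → round up

2,369 units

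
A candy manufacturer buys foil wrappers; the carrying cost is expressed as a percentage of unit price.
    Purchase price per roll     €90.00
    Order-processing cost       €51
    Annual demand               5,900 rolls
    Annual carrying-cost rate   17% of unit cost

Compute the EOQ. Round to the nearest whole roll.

Holding cost per roll per year: H = 17% × €90 = €15.3000
2DS/H = 2·5,900·51/15.3 = 39,333.33
EOQ = √39,333.33 ≈ 198.33

198 rolls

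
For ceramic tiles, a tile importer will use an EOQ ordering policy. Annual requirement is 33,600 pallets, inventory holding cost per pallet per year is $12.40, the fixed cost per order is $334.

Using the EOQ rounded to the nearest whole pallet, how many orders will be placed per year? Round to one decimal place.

Optimal lot size Q* = (2 × 33,600 × $334 / $12.4)^½ ≈ 1,345.39 → Q = 1,345
N = D/Q = 33,600/1,345 ≈ 24.981 orders/yr

25.0 orders per year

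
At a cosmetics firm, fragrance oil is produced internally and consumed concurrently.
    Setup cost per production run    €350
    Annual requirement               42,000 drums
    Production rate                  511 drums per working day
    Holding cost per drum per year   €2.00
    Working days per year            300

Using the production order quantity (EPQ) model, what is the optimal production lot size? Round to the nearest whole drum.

Daily demand d = 42,000/300 = 140.000; p = 511; 1 − d/p = 0.72603
EPQ = √(2DS / (H(1 − d/p)))
    = √(2 × 42,000 × 350 / (2 × 0.72603)) ≈ 4,499.69

4,500 drums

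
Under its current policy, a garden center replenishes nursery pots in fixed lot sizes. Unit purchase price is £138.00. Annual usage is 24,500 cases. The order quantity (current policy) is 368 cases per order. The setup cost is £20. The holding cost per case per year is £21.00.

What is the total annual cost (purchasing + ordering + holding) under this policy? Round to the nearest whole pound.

Annual ordering cost = (D/Q)·S = (24,500/368) × 20 = £1,331.52
Annual holding cost  = (Q/2)·H = (368/2) × 21 = £3,864.00
Purchase cost = D·C = 24,500 × 138 = £3,381,000.00
Total = £1,331.52 + £3,864.00 + £3,381,000.00 = £3,386,195.52

£3,386,196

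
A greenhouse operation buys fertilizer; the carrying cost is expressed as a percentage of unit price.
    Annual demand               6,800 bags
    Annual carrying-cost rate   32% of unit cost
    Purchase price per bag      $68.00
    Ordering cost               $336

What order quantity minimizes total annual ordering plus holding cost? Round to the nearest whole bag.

458 bags

Holding cost per bag per year: H = 32% × $68 = $21.7600
2DS/H = 2·6,800·336/21.76 = 210,000.00
EOQ = √210,000.00 ≈ 458.26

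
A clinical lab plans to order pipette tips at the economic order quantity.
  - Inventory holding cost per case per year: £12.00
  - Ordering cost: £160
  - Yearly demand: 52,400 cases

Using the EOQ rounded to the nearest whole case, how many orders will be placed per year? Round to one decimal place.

2DS/H = 2·52,400·160/12 = 1,397,333.33
EOQ = √1,397,333.33 ≈ 1,182.09 → Q = 1,182
N = D/Q = 52,400/1,182 ≈ 44.332 orders/yr

44.3 orders per year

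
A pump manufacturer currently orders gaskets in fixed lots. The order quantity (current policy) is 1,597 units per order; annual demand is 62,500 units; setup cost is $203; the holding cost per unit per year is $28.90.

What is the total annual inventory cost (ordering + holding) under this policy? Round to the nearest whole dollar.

Orders/yr = 62,500/1,597 = 39.136; ordering cost = 39.136 × $203 = $7,944.58
Average inventory = 1,597/2 = 798.5; holding cost = 798.5 × $28.9 = $23,076.65
Total = $7,944.58 + $23,076.65 = $31,021.23

$31,021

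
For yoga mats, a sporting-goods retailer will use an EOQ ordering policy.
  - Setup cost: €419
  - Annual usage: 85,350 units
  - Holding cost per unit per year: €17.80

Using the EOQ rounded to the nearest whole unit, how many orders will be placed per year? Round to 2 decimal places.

42.57 orders per year

EOQ = √(2DS/H) = √(2 × 85,350 × 419 / 17.8)
    = √(4,018,162.92) ≈ 2,004.54 → Q = 2,005
N = D/Q = 85,350/2,005 ≈ 42.569 orders/yr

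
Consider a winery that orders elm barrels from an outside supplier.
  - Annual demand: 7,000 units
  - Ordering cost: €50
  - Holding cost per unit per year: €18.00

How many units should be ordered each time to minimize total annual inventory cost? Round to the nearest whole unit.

197 units

2DS/H = 2·7,000·50/18 = 38,888.89
EOQ = √38,888.89 ≈ 197.20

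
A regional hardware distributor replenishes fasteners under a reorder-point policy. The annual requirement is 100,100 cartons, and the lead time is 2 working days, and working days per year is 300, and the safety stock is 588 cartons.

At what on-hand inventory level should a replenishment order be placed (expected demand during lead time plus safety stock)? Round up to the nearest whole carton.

Daily demand d = 100,100 / 300 = 333.667 cartons/day
Demand during lead time = 333.667 × 2 = 667.33
Reorder point = 667.33 + 588 = 1,255.33 → round up

1,256 cartons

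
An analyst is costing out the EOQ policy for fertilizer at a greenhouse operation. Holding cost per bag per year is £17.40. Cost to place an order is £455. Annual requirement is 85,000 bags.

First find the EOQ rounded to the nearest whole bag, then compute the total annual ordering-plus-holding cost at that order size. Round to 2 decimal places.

EOQ = √(2DS/H) = √(2 × 85,000 × 455 / 17.4)
    = √(4,445,402.30) ≈ 2,108.41 → Q = 2,108 bags
Annual ordering cost = (D/Q)·S = (85,000/2,108) × 455 = £18,346.77
Annual holding cost  = (Q/2)·H = (2,108/2) × 17.4 = £18,339.60
Total = £18,346.77 + £18,339.60 = £36,686.37

£36,686.37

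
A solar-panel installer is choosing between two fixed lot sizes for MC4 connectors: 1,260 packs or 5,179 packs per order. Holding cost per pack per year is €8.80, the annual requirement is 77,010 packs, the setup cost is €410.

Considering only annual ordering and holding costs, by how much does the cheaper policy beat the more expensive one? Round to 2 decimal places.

€1,718.65

For each Q, cost = (D/Q)·S + (Q/2)·H.
TC(1,260) = (77,010/1,260)×410 + (1,260/2)×8.8 = €30,602.81
TC(5,179) = (77,010/5,179)×410 + (5,179/2)×8.8 = €28,884.16
Lots of 5,179 are cheaper by €1,718.65.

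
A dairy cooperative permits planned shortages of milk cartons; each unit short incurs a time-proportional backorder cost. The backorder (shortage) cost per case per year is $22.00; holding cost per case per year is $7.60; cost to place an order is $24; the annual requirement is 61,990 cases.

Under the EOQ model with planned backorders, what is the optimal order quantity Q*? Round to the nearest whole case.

726 cases

Basic EOQ = √(2·61,990·24/7.6) = 625.712
Backorder adjustment √((H+b)/b) = √((7.6+22)/22) = 1.1599
Q* = 625.712 × 1.1599 ≈ 725.79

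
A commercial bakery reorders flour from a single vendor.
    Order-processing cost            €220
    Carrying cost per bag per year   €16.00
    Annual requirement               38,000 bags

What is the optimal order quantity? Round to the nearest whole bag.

Q* = √(2·D·S / H) = √(2·38,000·220 / 16) = √1,045,000.0 ≈ 1,022.25

1,022 bags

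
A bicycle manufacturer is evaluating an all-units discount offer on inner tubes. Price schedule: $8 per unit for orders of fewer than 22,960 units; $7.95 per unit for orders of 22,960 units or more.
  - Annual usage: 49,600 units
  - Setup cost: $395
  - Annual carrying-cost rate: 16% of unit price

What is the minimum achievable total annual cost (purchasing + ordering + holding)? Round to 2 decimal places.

H₁ = 16%×$8 = $1.2800;  H₂ = 16%×$7.95 = $1.2720
EOQ₁ = √(2×49,600×395/1.2800) = 5,532.86  (< 22,960, feasible at tier 1)
EOQ₂ = √(2×49,600×395/1.2720) = 5,550.23  (< 22,960 → use Q = 22,960 at tier-2 price)
TC(tier 1 (EOQ₁), Q≈5,532.9) = $403,882.06
TC(tier 2, Q≈22,960.0) = $409,775.87
Minimum at tier 1 (EOQ₁): $403,882.06

$403,882.06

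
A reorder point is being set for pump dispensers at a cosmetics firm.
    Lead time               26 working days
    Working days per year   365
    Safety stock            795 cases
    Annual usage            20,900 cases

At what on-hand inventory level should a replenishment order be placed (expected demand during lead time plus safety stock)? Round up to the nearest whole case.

Daily demand d = 20,900 / 365 = 57.260 cases/day
Demand during lead time = 57.260 × 26 = 1,488.77
Reorder point = 1,488.77 + 795 = 2,283.77 → round up

2,284 cases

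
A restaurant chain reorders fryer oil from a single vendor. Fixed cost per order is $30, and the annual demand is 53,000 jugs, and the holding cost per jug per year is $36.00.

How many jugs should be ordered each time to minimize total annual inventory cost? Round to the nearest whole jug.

2DS/H = 2·53,000·30/36 = 88,333.33
EOQ = √88,333.33 ≈ 297.21

297 jugs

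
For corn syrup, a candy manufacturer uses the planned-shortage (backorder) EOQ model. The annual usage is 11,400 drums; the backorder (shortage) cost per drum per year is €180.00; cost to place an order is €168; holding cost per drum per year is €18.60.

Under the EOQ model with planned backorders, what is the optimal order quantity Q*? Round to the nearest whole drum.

477 drums

Basic EOQ = √(2·11,400·168/18.6) = 453.801
Backorder adjustment √((H+b)/b) = √((18.6+180)/180) = 1.0504
Q* = 453.801 × 1.0504 ≈ 476.67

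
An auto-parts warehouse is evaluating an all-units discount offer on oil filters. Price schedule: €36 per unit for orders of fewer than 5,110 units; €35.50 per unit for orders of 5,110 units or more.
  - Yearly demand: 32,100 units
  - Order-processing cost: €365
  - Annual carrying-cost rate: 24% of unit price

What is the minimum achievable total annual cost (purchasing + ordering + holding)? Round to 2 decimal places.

H₁ = 24%×€36 = €8.6400;  H₂ = 24%×€35.50 = €8.5200
EOQ₁ = √(2×32,100×365/8.6400) = 1,646.86  (< 5,110, feasible at tier 1)
EOQ₂ = √(2×32,100×365/8.5200) = 1,658.42  (< 5,110 → use Q = 5,110 at tier-2 price)
TC(tier 1 (EOQ₁), Q≈1,646.9) = €1,169,828.88
TC(tier 2, Q≈5,110.0) = €1,163,611.46
Minimum at tier 2: €1,163,611.46

€1,163,611.46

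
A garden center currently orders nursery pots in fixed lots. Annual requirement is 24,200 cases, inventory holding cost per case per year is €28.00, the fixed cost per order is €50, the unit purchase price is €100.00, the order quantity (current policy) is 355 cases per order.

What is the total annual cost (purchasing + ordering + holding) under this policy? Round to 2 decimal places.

Ordering: D/Q × S = 24,200/355 × €50 = €3,408.45
Holding:  Q/2 × H = 355/2 × €28 = €4,970.00
Purchase cost = D·C = 24,200 × 100 = €2,420,000.00
Total = €3,408.45 + €4,970.00 + €2,420,000.00 = €2,428,378.45

€2,428,378.45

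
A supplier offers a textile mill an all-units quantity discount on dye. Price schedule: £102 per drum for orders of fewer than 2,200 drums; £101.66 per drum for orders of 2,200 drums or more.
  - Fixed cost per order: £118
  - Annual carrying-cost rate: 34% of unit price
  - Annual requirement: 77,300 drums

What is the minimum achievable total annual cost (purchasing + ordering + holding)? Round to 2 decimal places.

H₁ = 34%×£102 = £34.6800;  H₂ = 34%×£101.66 = £34.5644
EOQ₁ = √(2×77,300×118/34.6800) = 725.28  (< 2,200, feasible at tier 1)
EOQ₂ = √(2×77,300×118/34.5644) = 726.49  (< 2,200 → use Q = 2,200 at tier-2 price)
TC(tier 1 (EOQ₁), Q≈725.3) = £7,909,752.74
TC(tier 2, Q≈2,200.0) = £7,900,484.93
Minimum at tier 2: £7,900,484.93

£7,900,484.93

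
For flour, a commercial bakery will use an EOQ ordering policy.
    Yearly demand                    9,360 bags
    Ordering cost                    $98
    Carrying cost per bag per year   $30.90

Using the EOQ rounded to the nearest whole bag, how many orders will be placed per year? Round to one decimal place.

Q* = √(2·D·S / H) = √(2·9,360·98 / 30.9) = √59,370.9 ≈ 243.66 → Q = 244
Orders per year = D/Q = 9,360 / 244 = 38.361

38.4 orders per year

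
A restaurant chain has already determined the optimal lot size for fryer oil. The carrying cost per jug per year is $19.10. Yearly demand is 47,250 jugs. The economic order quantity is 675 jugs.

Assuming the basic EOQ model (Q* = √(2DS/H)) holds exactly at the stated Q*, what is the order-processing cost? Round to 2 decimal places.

$92.09

Since Q* = (2DS/H)^½, squaring gives Q*²·H = 2DS.
S = Q²H / (2D) = 675² × 19.1 / (2 × 47,250) = 92.0893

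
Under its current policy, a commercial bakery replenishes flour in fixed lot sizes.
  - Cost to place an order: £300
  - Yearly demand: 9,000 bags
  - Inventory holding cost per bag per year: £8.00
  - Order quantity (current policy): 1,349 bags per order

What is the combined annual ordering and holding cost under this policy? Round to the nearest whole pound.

£7,397

Ordering: D/Q × S = 9,000/1,349 × £300 = £2,001.48
Holding:  Q/2 × H = 1,349/2 × £8 = £5,396.00
Total = £2,001.48 + £5,396.00 = £7,397.48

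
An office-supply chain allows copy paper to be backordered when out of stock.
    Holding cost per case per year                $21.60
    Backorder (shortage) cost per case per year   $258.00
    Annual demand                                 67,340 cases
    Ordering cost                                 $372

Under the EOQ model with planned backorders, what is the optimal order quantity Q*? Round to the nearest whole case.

Basic EOQ = √(2·67,340·372/21.6) = 1,522.987
Backorder adjustment √((H+b)/b) = √((21.6+258)/258) = 1.0410
Q* = 1,522.987 × 1.0410 ≈ 1,585.46

1,585 cases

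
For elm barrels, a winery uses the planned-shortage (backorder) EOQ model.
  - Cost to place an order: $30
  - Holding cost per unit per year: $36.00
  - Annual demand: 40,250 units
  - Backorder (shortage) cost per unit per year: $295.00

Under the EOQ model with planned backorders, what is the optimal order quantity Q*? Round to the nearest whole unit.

Basic EOQ = √(2·40,250·30/36) = 259.005
Backorder adjustment √((H+b)/b) = √((36+295)/295) = 1.0593
Q* = 259.005 × 1.0593 ≈ 274.35

274 units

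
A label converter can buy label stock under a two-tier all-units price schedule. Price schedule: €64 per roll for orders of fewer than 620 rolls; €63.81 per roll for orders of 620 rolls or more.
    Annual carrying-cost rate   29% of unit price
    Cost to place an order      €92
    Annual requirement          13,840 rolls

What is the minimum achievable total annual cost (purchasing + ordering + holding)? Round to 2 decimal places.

€890,920.60

H₁ = 29%×€64 = €18.5600;  H₂ = 29%×€63.81 = €18.5049
EOQ₁ = √(2×13,840×92/18.5600) = 370.41  (< 620, feasible at tier 1)
EOQ₂ = √(2×13,840×92/18.5049) = 370.97  (< 620 → use Q = 620 at tier-2 price)
TC(tier 1 (EOQ₁), Q≈370.4) = €892,634.89
TC(tier 2, Q≈620.0) = €890,920.60
Minimum at tier 2: €890,920.60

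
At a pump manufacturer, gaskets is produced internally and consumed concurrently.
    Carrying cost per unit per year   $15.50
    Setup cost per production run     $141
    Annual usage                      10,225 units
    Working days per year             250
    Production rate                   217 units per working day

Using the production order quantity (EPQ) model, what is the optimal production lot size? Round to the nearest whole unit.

Daily demand d = 10,225/250 = 40.900; p = 217; 1 − d/p = 0.81152
EPQ = √(2DS / (H(1 − d/p)))
    = √(2 × 10,225 × 141 / (15.5 × 0.81152)) ≈ 478.79

479 units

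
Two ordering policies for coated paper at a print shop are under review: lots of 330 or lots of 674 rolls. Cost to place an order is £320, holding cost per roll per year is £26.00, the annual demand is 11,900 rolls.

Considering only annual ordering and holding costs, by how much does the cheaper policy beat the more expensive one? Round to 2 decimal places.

TC(Q) = (D/Q)S + (Q/2)H
TC(330) = (11,900/330)×320 + (330/2)×26 = £15,829.39
TC(674) = (11,900/674)×320 + (674/2)×26 = £14,411.85
Lots of 674 are cheaper by £1,417.54.

£1,417.54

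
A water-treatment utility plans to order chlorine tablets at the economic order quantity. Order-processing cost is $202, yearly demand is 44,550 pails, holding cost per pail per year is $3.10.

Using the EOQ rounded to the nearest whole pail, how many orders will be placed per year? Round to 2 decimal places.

Optimal lot size Q* = (2 × 44,550 × $202 / $3.1)^½ ≈ 2,409.54 → Q = 2,410
Orders per year = D/Q = 44,550 / 2,410 = 18.485

18.49 orders per year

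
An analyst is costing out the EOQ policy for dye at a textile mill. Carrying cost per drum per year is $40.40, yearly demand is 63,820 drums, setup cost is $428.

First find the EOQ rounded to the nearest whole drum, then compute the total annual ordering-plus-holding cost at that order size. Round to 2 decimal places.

Optimal lot size Q* = (2 × 63,820 × $428 / $40.4)^½ ≈ 1,162.85 → Q = 1,163 drums
Ordering: D/Q × S = 63,820/1,163 × $428 = $23,486.64
Holding:  Q/2 × H = 1,163/2 × $40.4 = $23,492.60
Total = $23,486.64 + $23,492.60 = $46,979.24

$46,979.24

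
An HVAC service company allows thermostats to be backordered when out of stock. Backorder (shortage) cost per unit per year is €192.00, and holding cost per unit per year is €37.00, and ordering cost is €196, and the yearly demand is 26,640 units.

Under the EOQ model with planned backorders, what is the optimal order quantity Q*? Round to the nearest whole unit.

Q* = √(2DS/H) · √((H + b)/b)
   = √(2 × 26,640 × 196 / 37) · √((37 + 192) / 192)
   = 531.263 × 1.0921 ≈ 580.20

580 units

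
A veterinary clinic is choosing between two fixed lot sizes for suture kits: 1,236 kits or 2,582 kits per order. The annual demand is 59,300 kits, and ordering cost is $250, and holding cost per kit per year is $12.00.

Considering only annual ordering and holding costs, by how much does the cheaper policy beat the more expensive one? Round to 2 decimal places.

TC(Q) = (D/Q)S + (Q/2)H
TC(1,236) = (59,300/1,236)×250 + (1,236/2)×12 = $19,410.34
TC(2,582) = (59,300/2,582)×250 + (2,582/2)×12 = $21,233.67
Cheaper: Q = 1,236.  Difference = $1,823.34

$1,823.34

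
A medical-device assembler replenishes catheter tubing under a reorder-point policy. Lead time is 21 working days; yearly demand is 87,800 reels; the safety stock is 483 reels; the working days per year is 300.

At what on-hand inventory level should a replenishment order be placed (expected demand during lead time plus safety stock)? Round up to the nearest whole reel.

6,629 reels

Daily demand d = 87,800 / 300 = 292.667 reels/day
Demand during lead time = 292.667 × 21 = 6,146.00
Reorder point = 6,146.00 + 483 = 6,629.00 → round up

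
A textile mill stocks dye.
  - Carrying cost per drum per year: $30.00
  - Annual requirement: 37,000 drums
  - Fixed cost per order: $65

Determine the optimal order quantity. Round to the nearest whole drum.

400 drums

Q* = √(2·D·S / H) = √(2·37,000·65 / 30) = √160,333.3 ≈ 400.42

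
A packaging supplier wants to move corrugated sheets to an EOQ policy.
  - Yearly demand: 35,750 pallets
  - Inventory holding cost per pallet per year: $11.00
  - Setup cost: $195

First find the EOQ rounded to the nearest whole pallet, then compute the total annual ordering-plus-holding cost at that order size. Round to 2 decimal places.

$12,384.16

Optimal lot size Q* = (2 × 35,750 × $195 / $11)^½ ≈ 1,125.83 → Q = 1,126 pallets
Orders/yr = 35,750/1,126 = 31.750; ordering cost = 31.750 × $195 = $6,191.16
Average inventory = 1,126/2 = 563; holding cost = 563 × $11 = $6,193.00
Total = $6,191.16 + $6,193.00 = $12,384.16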